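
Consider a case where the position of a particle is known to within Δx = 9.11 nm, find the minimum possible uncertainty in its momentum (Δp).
5.788 × 10^-27 kg·m/s

Using the Heisenberg uncertainty principle:
ΔxΔp ≥ ℏ/2

The minimum uncertainty in momentum is:
Δp_min = ℏ/(2Δx)
Δp_min = (1.055e-34 J·s) / (2 × 9.110e-09 m)
Δp_min = 5.788e-27 kg·m/s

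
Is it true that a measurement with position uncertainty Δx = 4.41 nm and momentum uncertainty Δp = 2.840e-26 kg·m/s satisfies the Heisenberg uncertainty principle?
Yes, it satisfies the uncertainty principle.

Calculate the product ΔxΔp:
ΔxΔp = (4.410e-09 m) × (2.840e-26 kg·m/s)
ΔxΔp = 1.252e-34 J·s

Compare to the minimum allowed value ℏ/2:
ℏ/2 = 5.273e-35 J·s

Since ΔxΔp = 1.252e-34 J·s ≥ 5.273e-35 J·s = ℏ/2,
the measurement satisfies the uncertainty principle.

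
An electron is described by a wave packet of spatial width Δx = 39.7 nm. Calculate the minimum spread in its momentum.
1.328 × 10^-27 kg·m/s

For a wave packet, the spatial width Δx and momentum spread Δp are related by the uncertainty principle:
ΔxΔp ≥ ℏ/2

The minimum momentum spread is:
Δp_min = ℏ/(2Δx)
Δp_min = (1.055e-34 J·s) / (2 × 3.970e-08 m)
Δp_min = 1.328e-27 kg·m/s

A wave packet cannot have both a well-defined position and well-defined momentum.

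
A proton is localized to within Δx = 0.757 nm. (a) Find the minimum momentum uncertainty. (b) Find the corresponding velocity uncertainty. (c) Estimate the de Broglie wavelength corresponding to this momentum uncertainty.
(a) Δp_min = 6.965 × 10^-26 kg·m/s
(b) Δv_min = 41.644 m/s
(c) λ_dB = 9.513 nm

Step-by-step:

(a) From the uncertainty principle:
Δp_min = ℏ/(2Δx) = (1.055e-34 J·s)/(2 × 7.570e-10 m) = 6.965e-26 kg·m/s

(b) The velocity uncertainty:
Δv = Δp/m = (6.965e-26 kg·m/s)/(1.673e-27 kg) = 4.164e+01 m/s = 41.644 m/s

(c) The de Broglie wavelength for this momentum:
λ = h/p = (6.626e-34 J·s)/(6.965e-26 kg·m/s) = 9.513e-09 m = 9.513 nm

Note: The de Broglie wavelength is comparable to the localization size, as expected from wave-particle duality.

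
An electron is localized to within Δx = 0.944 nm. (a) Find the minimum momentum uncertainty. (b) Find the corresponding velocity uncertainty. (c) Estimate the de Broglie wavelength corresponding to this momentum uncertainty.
(a) Δp_min = 5.586 × 10^-26 kg·m/s
(b) Δv_min = 61.318 km/s
(c) λ_dB = 11.863 nm

Step-by-step:

(a) From the uncertainty principle:
Δp_min = ℏ/(2Δx) = (1.055e-34 J·s)/(2 × 9.440e-10 m) = 5.586e-26 kg·m/s

(b) The velocity uncertainty:
Δv = Δp/m = (5.586e-26 kg·m/s)/(9.109e-31 kg) = 6.132e+04 m/s = 61.318 km/s

(c) The de Broglie wavelength for this momentum:
λ = h/p = (6.626e-34 J·s)/(5.586e-26 kg·m/s) = 1.186e-08 m = 11.863 nm

Note: The de Broglie wavelength is comparable to the localization size, as expected from wave-particle duality.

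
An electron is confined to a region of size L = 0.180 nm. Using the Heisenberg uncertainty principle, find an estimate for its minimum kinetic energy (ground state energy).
293.980 meV

Using the uncertainty principle to estimate ground state energy:

1. The position uncertainty is approximately the confinement size:
   Δx ≈ L = 1.800e-10 m

2. From ΔxΔp ≥ ℏ/2, the minimum momentum uncertainty is:
   Δp ≈ ℏ/(2L) = 2.929e-25 kg·m/s

3. The kinetic energy is approximately:
   KE ≈ (Δp)²/(2m) = (2.929e-25)²/(2 × 9.109e-31 kg)
   KE ≈ 4.710e-20 J = 293.980 meV

This is an order-of-magnitude estimate of the ground state energy.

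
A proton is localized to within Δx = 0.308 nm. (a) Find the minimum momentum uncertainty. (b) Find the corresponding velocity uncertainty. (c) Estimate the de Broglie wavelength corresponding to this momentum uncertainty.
(a) Δp_min = 1.712 × 10^-25 kg·m/s
(b) Δv_min = 102.352 m/s
(c) λ_dB = 3.870 nm

Step-by-step:

(a) From the uncertainty principle:
Δp_min = ℏ/(2Δx) = (1.055e-34 J·s)/(2 × 3.080e-10 m) = 1.712e-25 kg·m/s

(b) The velocity uncertainty:
Δv = Δp/m = (1.712e-25 kg·m/s)/(1.673e-27 kg) = 1.024e+02 m/s = 102.352 m/s

(c) The de Broglie wavelength for this momentum:
λ = h/p = (6.626e-34 J·s)/(1.712e-25 kg·m/s) = 3.870e-09 m = 3.870 nm

Note: The de Broglie wavelength is comparable to the localization size, as expected from wave-particle duality.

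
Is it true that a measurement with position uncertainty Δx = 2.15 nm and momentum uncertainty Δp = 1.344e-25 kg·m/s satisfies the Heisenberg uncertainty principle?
Yes, it satisfies the uncertainty principle.

Calculate the product ΔxΔp:
ΔxΔp = (2.150e-09 m) × (1.344e-25 kg·m/s)
ΔxΔp = 2.890e-34 J·s

Compare to the minimum allowed value ℏ/2:
ℏ/2 = 5.273e-35 J·s

Since ΔxΔp = 2.890e-34 J·s ≥ 5.273e-35 J·s = ℏ/2,
the measurement satisfies the uncertainty principle.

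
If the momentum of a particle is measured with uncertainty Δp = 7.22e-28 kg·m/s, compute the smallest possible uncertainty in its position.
73.031 nm

Using the Heisenberg uncertainty principle:
ΔxΔp ≥ ℏ/2

The minimum uncertainty in position is:
Δx_min = ℏ/(2Δp)
Δx_min = (1.055e-34 J·s) / (2 × 7.220e-28 kg·m/s)
Δx_min = 7.303e-08 m = 73.031 nm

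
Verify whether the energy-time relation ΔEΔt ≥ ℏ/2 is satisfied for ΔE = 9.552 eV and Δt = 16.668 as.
No, it violates the uncertainty relation.

Calculate the product ΔEΔt:
ΔE = 9.552 eV = 1.530e-18 J
ΔEΔt = (1.530e-18 J) × (1.667e-17 s)
ΔEΔt = 2.551e-35 J·s

Compare to the minimum allowed value ℏ/2:
ℏ/2 = 5.273e-35 J·s

Since ΔEΔt = 2.551e-35 J·s < 5.273e-35 J·s = ℏ/2,
this violates the uncertainty relation.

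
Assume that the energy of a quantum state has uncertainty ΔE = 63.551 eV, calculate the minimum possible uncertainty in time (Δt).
5.179 as

Using the energy-time uncertainty principle:
ΔEΔt ≥ ℏ/2

The minimum uncertainty in time is:
Δt_min = ℏ/(2ΔE)
Δt_min = (1.055e-34 J·s) / (2 × 1.018e-17 J)
Δt_min = 5.179e-18 s = 5.179 as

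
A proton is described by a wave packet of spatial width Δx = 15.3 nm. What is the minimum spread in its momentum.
3.446 × 10^-27 kg·m/s

For a wave packet, the spatial width Δx and momentum spread Δp are related by the uncertainty principle:
ΔxΔp ≥ ℏ/2

The minimum momentum spread is:
Δp_min = ℏ/(2Δx)
Δp_min = (1.055e-34 J·s) / (2 × 1.530e-08 m)
Δp_min = 3.446e-27 kg·m/s

A wave packet cannot have both a well-defined position and well-defined momentum.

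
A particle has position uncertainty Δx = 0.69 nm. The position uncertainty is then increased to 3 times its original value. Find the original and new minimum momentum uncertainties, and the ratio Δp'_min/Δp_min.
Original Δp_min = 7.642 × 10^-26 kg·m/s; new Δp'_min = 2.547 × 10^-26 kg·m/s; ratio Δp'_min/Δp_min = 1/3.

From the uncertainty principle ΔxΔp ≥ ℏ/2, the minimum momentum uncertainty is Δp_min = ℏ/(2Δx).

Original (Δx = 0.69 nm = 6.900e-10 m):
Δp_min = (1.055e-34 J·s)/(2 × 6.900e-10 m) = 7.642e-26 kg·m/s

When Δx → 3Δx:
Δp'_min = ℏ/(2 × 3Δx) = (1/3) × ℏ/(2Δx) = (1/3) × Δp_min
Δp'_min = 1/3 × 7.642e-26 kg·m/s = 2.547e-26 kg·m/s

Since Δp_min ∝ 1/Δx, when Δx is increased to 3 times its original value, Δp_min decreases to 1/3 of its original value.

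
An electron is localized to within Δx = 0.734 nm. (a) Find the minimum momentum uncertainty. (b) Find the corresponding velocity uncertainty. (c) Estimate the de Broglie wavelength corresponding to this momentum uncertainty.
(a) Δp_min = 7.184 × 10^-26 kg·m/s
(b) Δv_min = 78.861 km/s
(c) λ_dB = 9.224 nm

Step-by-step:

(a) From the uncertainty principle:
Δp_min = ℏ/(2Δx) = (1.055e-34 J·s)/(2 × 7.340e-10 m) = 7.184e-26 kg·m/s

(b) The velocity uncertainty:
Δv = Δp/m = (7.184e-26 kg·m/s)/(9.109e-31 kg) = 7.886e+04 m/s = 78.861 km/s

(c) The de Broglie wavelength for this momentum:
λ = h/p = (6.626e-34 J·s)/(7.184e-26 kg·m/s) = 9.224e-09 m = 9.224 nm

Note: The de Broglie wavelength is comparable to the localization size, as expected from wave-particle duality.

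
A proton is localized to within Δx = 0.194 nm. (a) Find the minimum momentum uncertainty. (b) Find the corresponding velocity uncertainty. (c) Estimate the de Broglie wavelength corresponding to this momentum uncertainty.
(a) Δp_min = 2.718 × 10^-25 kg·m/s
(b) Δv_min = 162.497 m/s
(c) λ_dB = 2.438 nm

Step-by-step:

(a) From the uncertainty principle:
Δp_min = ℏ/(2Δx) = (1.055e-34 J·s)/(2 × 1.940e-10 m) = 2.718e-25 kg·m/s

(b) The velocity uncertainty:
Δv = Δp/m = (2.718e-25 kg·m/s)/(1.673e-27 kg) = 1.625e+02 m/s = 162.497 m/s

(c) The de Broglie wavelength for this momentum:
λ = h/p = (6.626e-34 J·s)/(2.718e-25 kg·m/s) = 2.438e-09 m = 2.438 nm

Note: The de Broglie wavelength is comparable to the localization size, as expected from wave-particle duality.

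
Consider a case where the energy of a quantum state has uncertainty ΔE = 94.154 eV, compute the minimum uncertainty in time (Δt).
3.495 as

Using the energy-time uncertainty principle:
ΔEΔt ≥ ℏ/2

The minimum uncertainty in time is:
Δt_min = ℏ/(2ΔE)
Δt_min = (1.055e-34 J·s) / (2 × 1.509e-17 J)
Δt_min = 3.495e-18 s = 3.495 as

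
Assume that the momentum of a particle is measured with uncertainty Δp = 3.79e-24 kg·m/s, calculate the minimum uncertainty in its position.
13.913 pm

Using the Heisenberg uncertainty principle:
ΔxΔp ≥ ℏ/2

The minimum uncertainty in position is:
Δx_min = ℏ/(2Δp)
Δx_min = (1.055e-34 J·s) / (2 × 3.790e-24 kg·m/s)
Δx_min = 1.391e-11 m = 13.913 pm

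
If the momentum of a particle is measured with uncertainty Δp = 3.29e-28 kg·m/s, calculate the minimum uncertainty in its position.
160.269 nm

Using the Heisenberg uncertainty principle:
ΔxΔp ≥ ℏ/2

The minimum uncertainty in position is:
Δx_min = ℏ/(2Δp)
Δx_min = (1.055e-34 J·s) / (2 × 3.290e-28 kg·m/s)
Δx_min = 1.603e-07 m = 160.269 nm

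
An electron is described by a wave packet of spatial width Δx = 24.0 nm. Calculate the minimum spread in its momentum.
2.197 × 10^-27 kg·m/s

For a wave packet, the spatial width Δx and momentum spread Δp are related by the uncertainty principle:
ΔxΔp ≥ ℏ/2

The minimum momentum spread is:
Δp_min = ℏ/(2Δx)
Δp_min = (1.055e-34 J·s) / (2 × 2.400e-08 m)
Δp_min = 2.197e-27 kg·m/s

A wave packet cannot have both a well-defined position and well-defined momentum.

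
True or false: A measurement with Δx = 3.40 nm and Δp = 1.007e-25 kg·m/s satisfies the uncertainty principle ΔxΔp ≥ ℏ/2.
Yes, it satisfies the uncertainty principle.

Calculate the product ΔxΔp:
ΔxΔp = (3.400e-09 m) × (1.007e-25 kg·m/s)
ΔxΔp = 3.424e-34 J·s

Compare to the minimum allowed value ℏ/2:
ℏ/2 = 5.273e-35 J·s

Since ΔxΔp = 3.424e-34 J·s ≥ 5.273e-35 J·s = ℏ/2,
the measurement satisfies the uncertainty principle.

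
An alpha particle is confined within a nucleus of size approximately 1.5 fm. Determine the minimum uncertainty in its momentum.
3.515 × 10^-20 kg·m/s

Using the Heisenberg uncertainty principle:
ΔxΔp ≥ ℏ/2

With Δx ≈ L = 1.500e-15 m (the confinement size):
Δp_min = ℏ/(2Δx)
Δp_min = (1.055e-34 J·s) / (2 × 1.500e-15 m)
Δp_min = 3.515e-20 kg·m/s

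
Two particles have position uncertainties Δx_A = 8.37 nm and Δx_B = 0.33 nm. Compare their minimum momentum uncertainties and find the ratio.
Particle B has the larger minimum momentum uncertainty, by a factor of 25.36.

For each particle, the minimum momentum uncertainty is Δp_min = ℏ/(2Δx):

Particle A: Δp_A = ℏ/(2×8.370e-09 m) = 6.300e-27 kg·m/s
Particle B: Δp_B = ℏ/(2×3.300e-10 m) = 1.598e-25 kg·m/s

Ratio: Δp_B/Δp_A = 25.36

Since Δp_min ∝ 1/Δx, the particle with smaller position uncertainty (B) has larger momentum uncertainty.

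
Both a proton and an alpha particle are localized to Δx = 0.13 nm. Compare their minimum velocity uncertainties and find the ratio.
The proton has the larger minimum velocity uncertainty, by a ratio of 4.0.

For both particles, Δp_min = ℏ/(2Δx) = 4.056e-25 kg·m/s (same for both).

The velocity uncertainty is Δv = Δp/m:
- proton: Δv = 4.056e-25 / 1.673e-27 = 2.425e+02 m/s = 242.496 m/s
- alpha particle: Δv = 4.056e-25 / 6.645e-27 = 6.104e+01 m/s = 61.042 m/s

Ratio: 2.425e+02 / 6.104e+01 = 4.0

The lighter particle has larger velocity uncertainty because Δv ∝ 1/m.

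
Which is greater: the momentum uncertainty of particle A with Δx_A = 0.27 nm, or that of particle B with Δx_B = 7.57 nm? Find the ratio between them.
Particle A has the larger minimum momentum uncertainty, by a factor of 28.04.

For each particle, the minimum momentum uncertainty is Δp_min = ℏ/(2Δx):

Particle A: Δp_A = ℏ/(2×2.700e-10 m) = 1.953e-25 kg·m/s
Particle B: Δp_B = ℏ/(2×7.570e-09 m) = 6.965e-27 kg·m/s

Ratio: Δp_A/Δp_B = 28.04

Since Δp_min ∝ 1/Δx, the particle with smaller position uncertainty (A) has larger momentum uncertainty.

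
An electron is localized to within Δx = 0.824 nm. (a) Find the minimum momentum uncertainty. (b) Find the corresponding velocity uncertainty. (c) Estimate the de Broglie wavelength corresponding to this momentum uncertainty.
(a) Δp_min = 6.399 × 10^-26 kg·m/s
(b) Δv_min = 70.247 km/s
(c) λ_dB = 10.355 nm

Step-by-step:

(a) From the uncertainty principle:
Δp_min = ℏ/(2Δx) = (1.055e-34 J·s)/(2 × 8.240e-10 m) = 6.399e-26 kg·m/s

(b) The velocity uncertainty:
Δv = Δp/m = (6.399e-26 kg·m/s)/(9.109e-31 kg) = 7.025e+04 m/s = 70.247 km/s

(c) The de Broglie wavelength for this momentum:
λ = h/p = (6.626e-34 J·s)/(6.399e-26 kg·m/s) = 1.035e-08 m = 10.355 nm

Note: The de Broglie wavelength is comparable to the localization size, as expected from wave-particle duality.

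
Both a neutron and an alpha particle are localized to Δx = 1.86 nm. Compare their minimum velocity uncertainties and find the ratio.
The neutron has the larger minimum velocity uncertainty, by a ratio of 4.0.

For both particles, Δp_min = ℏ/(2Δx) = 2.835e-26 kg·m/s (same for both).

The velocity uncertainty is Δv = Δp/m:
- neutron: Δv = 2.835e-26 / 1.675e-27 = 1.693e+01 m/s = 16.925 m/s
- alpha particle: Δv = 2.835e-26 / 6.645e-27 = 4.266e+00 m/s = 4.266 m/s

Ratio: 1.693e+01 / 4.266e+00 = 4.0

The lighter particle has larger velocity uncertainty because Δv ∝ 1/m.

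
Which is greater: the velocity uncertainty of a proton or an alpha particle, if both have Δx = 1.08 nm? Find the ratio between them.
The proton has the larger minimum velocity uncertainty, by a ratio of 4.0.

For both particles, Δp_min = ℏ/(2Δx) = 4.882e-26 kg·m/s (same for both).

The velocity uncertainty is Δv = Δp/m:
- proton: Δv = 4.882e-26 / 1.673e-27 = 2.919e+01 m/s = 29.189 m/s
- alpha particle: Δv = 4.882e-26 / 6.645e-27 = 7.348e+00 m/s = 7.348 m/s

Ratio: 2.919e+01 / 7.348e+00 = 4.0

The lighter particle has larger velocity uncertainty because Δv ∝ 1/m.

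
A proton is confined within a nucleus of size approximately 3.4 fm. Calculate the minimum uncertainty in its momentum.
1.551 × 10^-20 kg·m/s

Using the Heisenberg uncertainty principle:
ΔxΔp ≥ ℏ/2

With Δx ≈ L = 3.400e-15 m (the confinement size):
Δp_min = ℏ/(2Δx)
Δp_min = (1.055e-34 J·s) / (2 × 3.400e-15 m)
Δp_min = 1.551e-20 kg·m/s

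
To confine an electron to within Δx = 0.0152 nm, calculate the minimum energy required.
41.226 eV

Localizing a particle requires giving it sufficient momentum uncertainty:

1. From uncertainty principle: Δp ≥ ℏ/(2Δx)
   Δp_min = (1.055e-34 J·s) / (2 × 1.520e-11 m)
   Δp_min = 3.469e-24 kg·m/s

2. This momentum uncertainty corresponds to kinetic energy:
   KE ≈ (Δp)²/(2m) = (3.469e-24)²/(2 × 9.109e-31 kg)
   KE = 6.605e-18 J = 41.226 eV

Tighter localization requires more energy.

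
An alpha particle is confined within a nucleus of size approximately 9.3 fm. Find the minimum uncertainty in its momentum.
5.670 × 10^-21 kg·m/s

Using the Heisenberg uncertainty principle:
ΔxΔp ≥ ℏ/2

With Δx ≈ L = 9.300e-15 m (the confinement size):
Δp_min = ℏ/(2Δx)
Δp_min = (1.055e-34 J·s) / (2 × 9.300e-15 m)
Δp_min = 5.670e-21 kg·m/s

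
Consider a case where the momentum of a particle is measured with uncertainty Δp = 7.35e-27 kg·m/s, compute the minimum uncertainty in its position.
7.174 nm

Using the Heisenberg uncertainty principle:
ΔxΔp ≥ ℏ/2

The minimum uncertainty in position is:
Δx_min = ℏ/(2Δp)
Δx_min = (1.055e-34 J·s) / (2 × 7.350e-27 kg·m/s)
Δx_min = 7.174e-09 m = 7.174 nm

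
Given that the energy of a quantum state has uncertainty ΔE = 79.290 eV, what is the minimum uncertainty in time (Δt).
4.151 as

Using the energy-time uncertainty principle:
ΔEΔt ≥ ℏ/2

The minimum uncertainty in time is:
Δt_min = ℏ/(2ΔE)
Δt_min = (1.055e-34 J·s) / (2 × 1.270e-17 J)
Δt_min = 4.151e-18 s = 4.151 as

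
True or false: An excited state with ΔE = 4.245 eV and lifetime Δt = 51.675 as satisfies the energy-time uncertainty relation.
No, it violates the uncertainty relation.

Calculate the product ΔEΔt:
ΔE = 4.245 eV = 6.801e-19 J
ΔEΔt = (6.801e-19 J) × (5.167e-17 s)
ΔEΔt = 3.515e-35 J·s

Compare to the minimum allowed value ℏ/2:
ℏ/2 = 5.273e-35 J·s

Since ΔEΔt = 3.515e-35 J·s < 5.273e-35 J·s = ℏ/2,
this violates the uncertainty relation.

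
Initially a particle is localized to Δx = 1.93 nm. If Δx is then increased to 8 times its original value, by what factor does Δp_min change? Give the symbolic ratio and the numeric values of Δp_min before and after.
Original Δp_min = 2.732 × 10^-26 kg·m/s; new Δp'_min = 3.415 × 10^-27 kg·m/s; ratio Δp'_min/Δp_min = 1/8.

From the uncertainty principle ΔxΔp ≥ ℏ/2, the minimum momentum uncertainty is Δp_min = ℏ/(2Δx).

Original (Δx = 1.93 nm = 1.930e-09 m):
Δp_min = (1.055e-34 J·s)/(2 × 1.930e-09 m) = 2.732e-26 kg·m/s

When Δx → 8Δx:
Δp'_min = ℏ/(2 × 8Δx) = (1/8) × ℏ/(2Δx) = (1/8) × Δp_min
Δp'_min = 1/8 × 2.732e-26 kg·m/s = 3.415e-27 kg·m/s

Since Δp_min ∝ 1/Δx, when Δx is increased to 8 times its original value, Δp_min decreases to 1/8 of its original value.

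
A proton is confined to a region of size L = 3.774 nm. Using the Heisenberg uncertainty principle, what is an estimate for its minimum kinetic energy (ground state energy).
364.209 neV

Using the uncertainty principle to estimate ground state energy:

1. The position uncertainty is approximately the confinement size:
   Δx ≈ L = 3.774e-09 m

2. From ΔxΔp ≥ ℏ/2, the minimum momentum uncertainty is:
   Δp ≈ ℏ/(2L) = 1.397e-26 kg·m/s

3. The kinetic energy is approximately:
   KE ≈ (Δp)²/(2m) = (1.397e-26)²/(2 × 1.673e-27 kg)
   KE ≈ 5.835e-26 J = 364.209 neV

This is an order-of-magnitude estimate of the ground state energy.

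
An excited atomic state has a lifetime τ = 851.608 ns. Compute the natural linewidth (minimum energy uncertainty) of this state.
386.452 peV

Using the energy-time uncertainty principle:
ΔEΔt ≥ ℏ/2

The lifetime τ represents the time uncertainty Δt.
The natural linewidth (minimum energy uncertainty) is:

ΔE = ℏ/(2τ)
ΔE = (1.055e-34 J·s) / (2 × 8.516e-07 s)
ΔE = 6.192e-29 J = 386.452 peV

This natural linewidth limits the precision of spectroscopic measurements.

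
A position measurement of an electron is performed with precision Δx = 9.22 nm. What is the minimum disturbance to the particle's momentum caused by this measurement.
5.719 × 10^-27 kg·m/s

The uncertainty principle implies that measuring position disturbs momentum:
ΔxΔp ≥ ℏ/2

When we measure position with precision Δx, we necessarily introduce a momentum uncertainty:
Δp ≥ ℏ/(2Δx)
Δp_min = (1.055e-34 J·s) / (2 × 9.220e-09 m)
Δp_min = 5.719e-27 kg·m/s

The more precisely we measure position, the greater the momentum disturbance.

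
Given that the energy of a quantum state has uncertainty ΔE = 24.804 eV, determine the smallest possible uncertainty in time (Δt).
13.268 as

Using the energy-time uncertainty principle:
ΔEΔt ≥ ℏ/2

The minimum uncertainty in time is:
Δt_min = ℏ/(2ΔE)
Δt_min = (1.055e-34 J·s) / (2 × 3.974e-18 J)
Δt_min = 1.327e-17 s = 13.268 as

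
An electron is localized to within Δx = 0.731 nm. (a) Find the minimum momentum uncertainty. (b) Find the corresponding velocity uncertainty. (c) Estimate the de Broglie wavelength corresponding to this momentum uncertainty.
(a) Δp_min = 7.213 × 10^-26 kg·m/s
(b) Δv_min = 79.184 km/s
(c) λ_dB = 9.186 nm

Step-by-step:

(a) From the uncertainty principle:
Δp_min = ℏ/(2Δx) = (1.055e-34 J·s)/(2 × 7.310e-10 m) = 7.213e-26 kg·m/s

(b) The velocity uncertainty:
Δv = Δp/m = (7.213e-26 kg·m/s)/(9.109e-31 kg) = 7.918e+04 m/s = 79.184 km/s

(c) The de Broglie wavelength for this momentum:
λ = h/p = (6.626e-34 J·s)/(7.213e-26 kg·m/s) = 9.186e-09 m = 9.186 nm

Note: The de Broglie wavelength is comparable to the localization size, as expected from wave-particle duality.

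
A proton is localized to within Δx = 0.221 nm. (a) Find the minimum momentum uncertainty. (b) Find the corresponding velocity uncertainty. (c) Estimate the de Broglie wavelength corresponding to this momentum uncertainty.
(a) Δp_min = 2.386 × 10^-25 kg·m/s
(b) Δv_min = 142.645 m/s
(c) λ_dB = 2.777 nm

Step-by-step:

(a) From the uncertainty principle:
Δp_min = ℏ/(2Δx) = (1.055e-34 J·s)/(2 × 2.210e-10 m) = 2.386e-25 kg·m/s

(b) The velocity uncertainty:
Δv = Δp/m = (2.386e-25 kg·m/s)/(1.673e-27 kg) = 1.426e+02 m/s = 142.645 m/s

(c) The de Broglie wavelength for this momentum:
λ = h/p = (6.626e-34 J·s)/(2.386e-25 kg·m/s) = 2.777e-09 m = 2.777 nm

Note: The de Broglie wavelength is comparable to the localization size, as expected from wave-particle duality.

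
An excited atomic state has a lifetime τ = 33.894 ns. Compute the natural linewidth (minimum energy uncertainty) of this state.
9.710 neV

Using the energy-time uncertainty principle:
ΔEΔt ≥ ℏ/2

The lifetime τ represents the time uncertainty Δt.
The natural linewidth (minimum energy uncertainty) is:

ΔE = ℏ/(2τ)
ΔE = (1.055e-34 J·s) / (2 × 3.389e-08 s)
ΔE = 1.556e-27 J = 9.710 neV

This natural linewidth limits the precision of spectroscopic measurements.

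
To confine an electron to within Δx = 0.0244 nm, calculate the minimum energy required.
15.999 eV

Localizing a particle requires giving it sufficient momentum uncertainty:

1. From uncertainty principle: Δp ≥ ℏ/(2Δx)
   Δp_min = (1.055e-34 J·s) / (2 × 2.440e-11 m)
   Δp_min = 2.161e-24 kg·m/s

2. This momentum uncertainty corresponds to kinetic energy:
   KE ≈ (Δp)²/(2m) = (2.161e-24)²/(2 × 9.109e-31 kg)
   KE = 2.563e-18 J = 15.999 eV

Tighter localization requires more energy.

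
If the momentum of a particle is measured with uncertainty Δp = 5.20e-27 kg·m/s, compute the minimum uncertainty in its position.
10.140 nm

Using the Heisenberg uncertainty principle:
ΔxΔp ≥ ℏ/2

The minimum uncertainty in position is:
Δx_min = ℏ/(2Δp)
Δx_min = (1.055e-34 J·s) / (2 × 5.200e-27 kg·m/s)
Δx_min = 1.014e-08 m = 10.140 nm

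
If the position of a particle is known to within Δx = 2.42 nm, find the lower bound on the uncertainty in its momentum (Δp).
2.179 × 10^-26 kg·m/s

Using the Heisenberg uncertainty principle:
ΔxΔp ≥ ℏ/2

The minimum uncertainty in momentum is:
Δp_min = ℏ/(2Δx)
Δp_min = (1.055e-34 J·s) / (2 × 2.420e-09 m)
Δp_min = 2.179e-26 kg·m/s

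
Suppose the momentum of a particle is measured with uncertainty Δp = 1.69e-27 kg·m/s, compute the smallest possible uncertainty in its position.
31.200 nm

Using the Heisenberg uncertainty principle:
ΔxΔp ≥ ℏ/2

The minimum uncertainty in position is:
Δx_min = ℏ/(2Δp)
Δx_min = (1.055e-34 J·s) / (2 × 1.690e-27 kg·m/s)
Δx_min = 3.120e-08 m = 31.200 nm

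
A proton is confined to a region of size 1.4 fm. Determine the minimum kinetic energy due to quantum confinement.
2.647 MeV

Using the uncertainty principle:

1. Position uncertainty: Δx ≈ 1.400e-15 m
2. Minimum momentum uncertainty: Δp = ℏ/(2Δx) = 3.766e-20 kg·m/s
3. Minimum kinetic energy:
   KE = (Δp)²/(2m) = (3.766e-20)²/(2 × 1.673e-27 kg)
   KE = 4.240e-13 J = 2.647 MeV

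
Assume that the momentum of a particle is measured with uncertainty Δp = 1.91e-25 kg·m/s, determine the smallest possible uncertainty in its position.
276.066 pm

Using the Heisenberg uncertainty principle:
ΔxΔp ≥ ℏ/2

The minimum uncertainty in position is:
Δx_min = ℏ/(2Δp)
Δx_min = (1.055e-34 J·s) / (2 × 1.910e-25 kg·m/s)
Δx_min = 2.761e-10 m = 276.066 pm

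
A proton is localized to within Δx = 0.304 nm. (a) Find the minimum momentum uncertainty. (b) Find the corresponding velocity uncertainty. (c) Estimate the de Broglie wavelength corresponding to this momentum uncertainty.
(a) Δp_min = 1.734 × 10^-25 kg·m/s
(b) Δv_min = 103.699 m/s
(c) λ_dB = 3.820 nm

Step-by-step:

(a) From the uncertainty principle:
Δp_min = ℏ/(2Δx) = (1.055e-34 J·s)/(2 × 3.040e-10 m) = 1.734e-25 kg·m/s

(b) The velocity uncertainty:
Δv = Δp/m = (1.734e-25 kg·m/s)/(1.673e-27 kg) = 1.037e+02 m/s = 103.699 m/s

(c) The de Broglie wavelength for this momentum:
λ = h/p = (6.626e-34 J·s)/(1.734e-25 kg·m/s) = 3.820e-09 m = 3.820 nm

Note: The de Broglie wavelength is comparable to the localization size, as expected from wave-particle duality.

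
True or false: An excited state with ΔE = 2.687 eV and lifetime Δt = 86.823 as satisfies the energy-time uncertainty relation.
No, it violates the uncertainty relation.

Calculate the product ΔEΔt:
ΔE = 2.687 eV = 4.305e-19 J
ΔEΔt = (4.305e-19 J) × (8.682e-17 s)
ΔEΔt = 3.738e-35 J·s

Compare to the minimum allowed value ℏ/2:
ℏ/2 = 5.273e-35 J·s

Since ΔEΔt = 3.738e-35 J·s < 5.273e-35 J·s = ℏ/2,
this violates the uncertainty relation.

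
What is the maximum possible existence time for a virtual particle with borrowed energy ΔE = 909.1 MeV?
3.620 × 10^-25 s

Using the energy-time uncertainty principle:
ΔEΔt ≥ ℏ/2

For a virtual particle borrowing energy ΔE, the maximum lifetime is:
Δt_max = ℏ/(2ΔE)

Converting energy:
ΔE = 909.1 MeV = 1.457e-10 J

Δt_max = (1.055e-34 J·s) / (2 × 1.457e-10 J)
Δt_max = 3.620e-25 s = 3.620 × 10^-25 s

Virtual particles with higher borrowed energy exist for shorter times.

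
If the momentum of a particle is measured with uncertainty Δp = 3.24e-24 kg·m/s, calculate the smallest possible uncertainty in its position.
16.274 pm

Using the Heisenberg uncertainty principle:
ΔxΔp ≥ ℏ/2

The minimum uncertainty in position is:
Δx_min = ℏ/(2Δp)
Δx_min = (1.055e-34 J·s) / (2 × 3.240e-24 kg·m/s)
Δx_min = 1.627e-11 m = 16.274 pm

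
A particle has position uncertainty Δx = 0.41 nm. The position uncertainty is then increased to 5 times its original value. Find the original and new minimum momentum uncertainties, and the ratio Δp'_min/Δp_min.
Original Δp_min = 1.286 × 10^-25 kg·m/s; new Δp'_min = 2.572 × 10^-26 kg·m/s; ratio Δp'_min/Δp_min = 1/5.

From the uncertainty principle ΔxΔp ≥ ℏ/2, the minimum momentum uncertainty is Δp_min = ℏ/(2Δx).

Original (Δx = 0.41 nm = 4.100e-10 m):
Δp_min = (1.055e-34 J·s)/(2 × 4.100e-10 m) = 1.286e-25 kg·m/s

When Δx → 5Δx:
Δp'_min = ℏ/(2 × 5Δx) = (1/5) × ℏ/(2Δx) = (1/5) × Δp_min
Δp'_min = 1/5 × 1.286e-25 kg·m/s = 2.572e-26 kg·m/s

Since Δp_min ∝ 1/Δx, when Δx is increased to 5 times its original value, Δp_min decreases to 1/5 of its original value.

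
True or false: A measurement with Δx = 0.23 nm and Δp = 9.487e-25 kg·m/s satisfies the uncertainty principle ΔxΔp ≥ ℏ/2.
Yes, it satisfies the uncertainty principle.

Calculate the product ΔxΔp:
ΔxΔp = (2.300e-10 m) × (9.487e-25 kg·m/s)
ΔxΔp = 2.182e-34 J·s

Compare to the minimum allowed value ℏ/2:
ℏ/2 = 5.273e-35 J·s

Since ΔxΔp = 2.182e-34 J·s ≥ 5.273e-35 J·s = ℏ/2,
the measurement satisfies the uncertainty principle.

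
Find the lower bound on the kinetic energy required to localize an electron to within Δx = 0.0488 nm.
4.000 eV

Localizing a particle requires giving it sufficient momentum uncertainty:

1. From uncertainty principle: Δp ≥ ℏ/(2Δx)
   Δp_min = (1.055e-34 J·s) / (2 × 4.880e-11 m)
   Δp_min = 1.081e-24 kg·m/s

2. This momentum uncertainty corresponds to kinetic energy:
   KE ≈ (Δp)²/(2m) = (1.081e-24)²/(2 × 9.109e-31 kg)
   KE = 6.408e-19 J = 4.000 eV

Tighter localization requires more energy.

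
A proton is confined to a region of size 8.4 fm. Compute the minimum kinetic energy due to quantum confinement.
73.518 keV

Using the uncertainty principle:

1. Position uncertainty: Δx ≈ 8.400e-15 m
2. Minimum momentum uncertainty: Δp = ℏ/(2Δx) = 6.277e-21 kg·m/s
3. Minimum kinetic energy:
   KE = (Δp)²/(2m) = (6.277e-21)²/(2 × 1.673e-27 kg)
   KE = 1.178e-14 J = 73.518 keV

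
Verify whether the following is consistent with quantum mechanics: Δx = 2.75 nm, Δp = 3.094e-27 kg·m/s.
No, it violates the uncertainty principle (impossible measurement).

Calculate the product ΔxΔp:
ΔxΔp = (2.750e-09 m) × (3.094e-27 kg·m/s)
ΔxΔp = 8.509e-36 J·s

Compare to the minimum allowed value ℏ/2:
ℏ/2 = 5.273e-35 J·s

Since ΔxΔp = 8.509e-36 J·s < 5.273e-35 J·s = ℏ/2,
the measurement violates the uncertainty principle.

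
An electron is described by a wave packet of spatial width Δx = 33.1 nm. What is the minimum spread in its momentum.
1.593 × 10^-27 kg·m/s

For a wave packet, the spatial width Δx and momentum spread Δp are related by the uncertainty principle:
ΔxΔp ≥ ℏ/2

The minimum momentum spread is:
Δp_min = ℏ/(2Δx)
Δp_min = (1.055e-34 J·s) / (2 × 3.310e-08 m)
Δp_min = 1.593e-27 kg·m/s

A wave packet cannot have both a well-defined position and well-defined momentum.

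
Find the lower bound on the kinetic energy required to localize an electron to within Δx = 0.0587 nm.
2.764 eV

Localizing a particle requires giving it sufficient momentum uncertainty:

1. From uncertainty principle: Δp ≥ ℏ/(2Δx)
   Δp_min = (1.055e-34 J·s) / (2 × 5.870e-11 m)
   Δp_min = 8.983e-25 kg·m/s

2. This momentum uncertainty corresponds to kinetic energy:
   KE ≈ (Δp)²/(2m) = (8.983e-25)²/(2 × 9.109e-31 kg)
   KE = 4.429e-19 J = 2.764 eV

Tighter localization requires more energy.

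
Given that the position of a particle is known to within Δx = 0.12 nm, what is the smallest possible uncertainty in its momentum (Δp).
4.394 × 10^-25 kg·m/s

Using the Heisenberg uncertainty principle:
ΔxΔp ≥ ℏ/2

The minimum uncertainty in momentum is:
Δp_min = ℏ/(2Δx)
Δp_min = (1.055e-34 J·s) / (2 × 1.200e-10 m)
Δp_min = 4.394e-25 kg·m/s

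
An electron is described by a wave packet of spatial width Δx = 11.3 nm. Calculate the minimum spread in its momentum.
4.666 × 10^-27 kg·m/s

For a wave packet, the spatial width Δx and momentum spread Δp are related by the uncertainty principle:
ΔxΔp ≥ ℏ/2

The minimum momentum spread is:
Δp_min = ℏ/(2Δx)
Δp_min = (1.055e-34 J·s) / (2 × 1.130e-08 m)
Δp_min = 4.666e-27 kg·m/s

A wave packet cannot have both a well-defined position and well-defined momentum.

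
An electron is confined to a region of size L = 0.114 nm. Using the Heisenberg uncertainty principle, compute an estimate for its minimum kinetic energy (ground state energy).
732.914 meV

Using the uncertainty principle to estimate ground state energy:

1. The position uncertainty is approximately the confinement size:
   Δx ≈ L = 1.140e-10 m

2. From ΔxΔp ≥ ℏ/2, the minimum momentum uncertainty is:
   Δp ≈ ℏ/(2L) = 4.625e-25 kg·m/s

3. The kinetic energy is approximately:
   KE ≈ (Δp)²/(2m) = (4.625e-25)²/(2 × 9.109e-31 kg)
   KE ≈ 1.174e-19 J = 732.914 meV

This is an order-of-magnitude estimate of the ground state energy.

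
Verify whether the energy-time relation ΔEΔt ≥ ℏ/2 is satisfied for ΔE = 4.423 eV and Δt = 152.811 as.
Yes, it satisfies the uncertainty relation.

Calculate the product ΔEΔt:
ΔE = 4.423 eV = 7.086e-19 J
ΔEΔt = (7.086e-19 J) × (1.528e-16 s)
ΔEΔt = 1.083e-34 J·s

Compare to the minimum allowed value ℏ/2:
ℏ/2 = 5.273e-35 J·s

Since ΔEΔt = 1.083e-34 J·s ≥ 5.273e-35 J·s = ℏ/2,
this satisfies the uncertainty relation.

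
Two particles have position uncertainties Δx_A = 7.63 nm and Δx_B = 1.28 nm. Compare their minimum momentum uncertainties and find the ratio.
Particle B has the larger minimum momentum uncertainty, by a factor of 5.96.

For each particle, the minimum momentum uncertainty is Δp_min = ℏ/(2Δx):

Particle A: Δp_A = ℏ/(2×7.630e-09 m) = 6.911e-27 kg·m/s
Particle B: Δp_B = ℏ/(2×1.280e-09 m) = 4.119e-26 kg·m/s

Ratio: Δp_B/Δp_A = 5.96

Since Δp_min ∝ 1/Δx, the particle with smaller position uncertainty (B) has larger momentum uncertainty.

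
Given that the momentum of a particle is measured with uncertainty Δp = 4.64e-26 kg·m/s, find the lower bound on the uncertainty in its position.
1.136 nm

Using the Heisenberg uncertainty principle:
ΔxΔp ≥ ℏ/2

The minimum uncertainty in position is:
Δx_min = ℏ/(2Δp)
Δx_min = (1.055e-34 J·s) / (2 × 4.640e-26 kg·m/s)
Δx_min = 1.136e-09 m = 1.136 nm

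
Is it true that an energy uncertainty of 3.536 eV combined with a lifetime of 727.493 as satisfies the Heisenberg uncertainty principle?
Yes, it satisfies the uncertainty relation.

Calculate the product ΔEΔt:
ΔE = 3.536 eV = 5.665e-19 J
ΔEΔt = (5.665e-19 J) × (7.275e-16 s)
ΔEΔt = 4.121e-34 J·s

Compare to the minimum allowed value ℏ/2:
ℏ/2 = 5.273e-35 J·s

Since ΔEΔt = 4.121e-34 J·s ≥ 5.273e-35 J·s = ℏ/2,
this satisfies the uncertainty relation.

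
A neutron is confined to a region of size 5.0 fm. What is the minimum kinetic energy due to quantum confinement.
207.212 keV

Using the uncertainty principle:

1. Position uncertainty: Δx ≈ 5.000e-15 m
2. Minimum momentum uncertainty: Δp = ℏ/(2Δx) = 1.055e-20 kg·m/s
3. Minimum kinetic energy:
   KE = (Δp)²/(2m) = (1.055e-20)²/(2 × 1.675e-27 kg)
   KE = 3.320e-14 J = 207.212 keV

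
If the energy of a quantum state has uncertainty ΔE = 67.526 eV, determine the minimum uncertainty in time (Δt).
4.874 as

Using the energy-time uncertainty principle:
ΔEΔt ≥ ℏ/2

The minimum uncertainty in time is:
Δt_min = ℏ/(2ΔE)
Δt_min = (1.055e-34 J·s) / (2 × 1.082e-17 J)
Δt_min = 4.874e-18 s = 4.874 as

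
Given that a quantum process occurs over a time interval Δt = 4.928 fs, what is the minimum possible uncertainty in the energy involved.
66.783 meV

Using the energy-time uncertainty principle:
ΔEΔt ≥ ℏ/2

The minimum uncertainty in energy is:
ΔE_min = ℏ/(2Δt)
ΔE_min = (1.055e-34 J·s) / (2 × 4.928e-15 s)
ΔE_min = 1.070e-20 J = 66.783 meV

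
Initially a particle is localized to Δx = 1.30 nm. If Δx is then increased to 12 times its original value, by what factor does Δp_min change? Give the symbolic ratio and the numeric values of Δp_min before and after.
Original Δp_min = 4.056 × 10^-26 kg·m/s; new Δp'_min = 3.380 × 10^-27 kg·m/s; ratio Δp'_min/Δp_min = 1/12.

From the uncertainty principle ΔxΔp ≥ ℏ/2, the minimum momentum uncertainty is Δp_min = ℏ/(2Δx).

Original (Δx = 1.30 nm = 1.300e-09 m):
Δp_min = (1.055e-34 J·s)/(2 × 1.300e-09 m) = 4.056e-26 kg·m/s

When Δx → 12Δx:
Δp'_min = ℏ/(2 × 12Δx) = (1/12) × ℏ/(2Δx) = (1/12) × Δp_min
Δp'_min = 1/12 × 4.056e-26 kg·m/s = 3.380e-27 kg·m/s

Since Δp_min ∝ 1/Δx, when Δx is increased to 12 times its original value, Δp_min decreases to 1/12 of its original value.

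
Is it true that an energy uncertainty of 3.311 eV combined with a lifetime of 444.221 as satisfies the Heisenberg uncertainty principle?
Yes, it satisfies the uncertainty relation.

Calculate the product ΔEΔt:
ΔE = 3.311 eV = 5.305e-19 J
ΔEΔt = (5.305e-19 J) × (4.442e-16 s)
ΔEΔt = 2.357e-34 J·s

Compare to the minimum allowed value ℏ/2:
ℏ/2 = 5.273e-35 J·s

Since ΔEΔt = 2.357e-34 J·s ≥ 5.273e-35 J·s = ℏ/2,
this satisfies the uncertainty relation.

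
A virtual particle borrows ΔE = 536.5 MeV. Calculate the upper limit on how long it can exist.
6.134 × 10^-25 s

Using the energy-time uncertainty principle:
ΔEΔt ≥ ℏ/2

For a virtual particle borrowing energy ΔE, the maximum lifetime is:
Δt_max = ℏ/(2ΔE)

Converting energy:
ΔE = 536.5 MeV = 8.596e-11 J

Δt_max = (1.055e-34 J·s) / (2 × 8.596e-11 J)
Δt_max = 6.134e-25 s = 6.134 × 10^-25 s

Virtual particles with higher borrowed energy exist for shorter times.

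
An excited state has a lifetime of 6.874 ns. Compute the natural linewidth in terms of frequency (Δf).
11.577 MHz

Using the energy-time uncertainty principle and E = hf:
ΔEΔt ≥ ℏ/2
hΔf·Δt ≥ ℏ/2

The minimum frequency uncertainty is:
Δf = ℏ/(2hτ) = 1/(4πτ)
Δf = 1/(4π × 6.874e-09 s)
Δf = 1.158e+07 Hz = 11.577 MHz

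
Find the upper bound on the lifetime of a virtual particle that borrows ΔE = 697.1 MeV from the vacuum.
4.721 × 10^-25 s

Using the energy-time uncertainty principle:
ΔEΔt ≥ ℏ/2

For a virtual particle borrowing energy ΔE, the maximum lifetime is:
Δt_max = ℏ/(2ΔE)

Converting energy:
ΔE = 697.1 MeV = 1.117e-10 J

Δt_max = (1.055e-34 J·s) / (2 × 1.117e-10 J)
Δt_max = 4.721e-25 s = 4.721 × 10^-25 s

Virtual particles with higher borrowed energy exist for shorter times.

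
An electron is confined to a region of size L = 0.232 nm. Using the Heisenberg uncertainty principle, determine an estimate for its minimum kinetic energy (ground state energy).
176.965 meV

Using the uncertainty principle to estimate ground state energy:

1. The position uncertainty is approximately the confinement size:
   Δx ≈ L = 2.320e-10 m

2. From ΔxΔp ≥ ℏ/2, the minimum momentum uncertainty is:
   Δp ≈ ℏ/(2L) = 2.273e-25 kg·m/s

3. The kinetic energy is approximately:
   KE ≈ (Δp)²/(2m) = (2.273e-25)²/(2 × 9.109e-31 kg)
   KE ≈ 2.835e-20 J = 176.965 meV

This is an order-of-magnitude estimate of the ground state energy.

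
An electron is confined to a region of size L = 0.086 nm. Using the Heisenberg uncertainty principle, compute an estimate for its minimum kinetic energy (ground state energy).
1.288 eV

Using the uncertainty principle to estimate ground state energy:

1. The position uncertainty is approximately the confinement size:
   Δx ≈ L = 8.600e-11 m

2. From ΔxΔp ≥ ℏ/2, the minimum momentum uncertainty is:
   Δp ≈ ℏ/(2L) = 6.131e-25 kg·m/s

3. The kinetic energy is approximately:
   KE ≈ (Δp)²/(2m) = (6.131e-25)²/(2 × 9.109e-31 kg)
   KE ≈ 2.063e-19 J = 1.288 eV

This is an order-of-magnitude estimate of the ground state energy.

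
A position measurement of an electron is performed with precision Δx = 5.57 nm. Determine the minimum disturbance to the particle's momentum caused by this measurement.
9.467 × 10^-27 kg·m/s

The uncertainty principle implies that measuring position disturbs momentum:
ΔxΔp ≥ ℏ/2

When we measure position with precision Δx, we necessarily introduce a momentum uncertainty:
Δp ≥ ℏ/(2Δx)
Δp_min = (1.055e-34 J·s) / (2 × 5.570e-09 m)
Δp_min = 9.467e-27 kg·m/s

The more precisely we measure position, the greater the momentum disturbance.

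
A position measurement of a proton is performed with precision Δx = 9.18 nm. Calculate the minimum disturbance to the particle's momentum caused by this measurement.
5.744 × 10^-27 kg·m/s

The uncertainty principle implies that measuring position disturbs momentum:
ΔxΔp ≥ ℏ/2

When we measure position with precision Δx, we necessarily introduce a momentum uncertainty:
Δp ≥ ℏ/(2Δx)
Δp_min = (1.055e-34 J·s) / (2 × 9.180e-09 m)
Δp_min = 5.744e-27 kg·m/s

The more precisely we measure position, the greater the momentum disturbance.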